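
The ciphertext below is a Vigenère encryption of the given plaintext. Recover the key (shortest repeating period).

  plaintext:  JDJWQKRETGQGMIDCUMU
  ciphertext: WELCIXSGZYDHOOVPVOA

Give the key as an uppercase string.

NBCGS

  i= 0: W-J = 13 → N
  i= 1: E-D =  1 → B
  i= 2: L-J =  2 → C
  i= 3: C-W =  6 → G
  i= 4: I-Q = 18 → S
  i= 5: X-K = 13 → N
  i= 6: S-R =  1 → B
  i= 7: G-E =  2 → C
  i= 8: Z-T =  6 → G
  i= 9: Y-G = 18 → S
  i=10: D-Q = 13 → N
  i=11: H-G =  1 → B
  i=12: O-M =  2 → C
  i=13: O-I =  6 → G
  i=14: V-D = 18 → S
  i=15: P-C = 13 → N
  i=16: V-U =  1 → B
  i=17: O-M =  2 → C
  i=18: A-U =  6 → G
  shifts repeat with period 5: NBCGS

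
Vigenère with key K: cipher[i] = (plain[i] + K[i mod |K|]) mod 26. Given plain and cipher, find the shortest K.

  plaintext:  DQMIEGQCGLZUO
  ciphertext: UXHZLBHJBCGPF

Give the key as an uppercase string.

RHV

  i= 0: U-D = 17 → R
  i= 1: X-Q =  7 → H
  i= 2: H-M = 21 → V
  i= 3: Z-I = 17 → R
  i= 4: L-E =  7 → H
  i= 5: B-G = 21 → V
  i= 6: H-Q = 17 → R
  i= 7: J-C =  7 → H
  i= 8: B-G = 21 → V
  i= 9: C-L = 17 → R
  i=10: G-Z =  7 → H
  i=11: P-U = 21 → V
  i=12: F-O = 17 → R
  shifts repeat with period 3: RHV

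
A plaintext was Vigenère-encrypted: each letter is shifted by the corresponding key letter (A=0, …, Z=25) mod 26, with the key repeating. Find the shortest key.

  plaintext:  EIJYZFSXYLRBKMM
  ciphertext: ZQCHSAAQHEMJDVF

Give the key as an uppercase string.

  i= 0: Z-E = 21 → V
  i= 1: Q-I =  8 → I
  i= 2: C-J = 19 → T
  i= 3: H-Y =  9 → J
  i= 4: S-Z = 19 → T
  i= 5: A-F = 21 → V
  i= 6: A-S =  8 → I
  i= 7: Q-X = 19 → T
  i= 8: H-Y =  9 → J
  i= 9: E-L = 19 → T
  i=10: M-R = 21 → V
  i=11: J-B =  8 → I
  i=12: D-K = 19 → T
  i=13: V-M =  9 → J
  i=14: F-M = 19 → T
  shifts repeat with period 5: VITJT

VITJT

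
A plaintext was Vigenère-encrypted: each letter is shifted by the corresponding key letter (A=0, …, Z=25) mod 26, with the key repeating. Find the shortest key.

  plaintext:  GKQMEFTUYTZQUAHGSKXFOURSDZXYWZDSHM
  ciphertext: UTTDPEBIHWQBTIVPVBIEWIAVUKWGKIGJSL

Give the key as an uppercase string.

OJDRLZI

  i= 0: U-G = 14 → O
  i= 1: T-K =  9 → J
  i= 2: T-Q =  3 → D
  i= 3: D-M = 17 → R
  i= 4: P-E = 11 → L
  i= 5: E-F = 25 → Z
  i= 6: B-T =  8 → I
  i= 7: I-U = 14 → O
  i= 8: H-Y =  9 → J
  i= 9: W-T =  3 → D
  i=10: Q-Z = 17 → R
  i=11: B-Q = 11 → L
  i=12: T-U = 25 → Z
  i=13: I-A =  8 → I
  i=14: V-H = 14 → O
  i=15: P-G =  9 → J
  i=16: V-S =  3 → D
  i=17: B-K = 17 → R
  i=18: I-X = 11 → L
  i=19: E-F = 25 → Z
  i=20: W-O =  8 → I
  i=21: I-U = 14 → O
  i=22: A-R =  9 → J
  i=23: V-S =  3 → D
  i=24: U-D = 17 → R
  i=25: K-Z = 11 → L
  i=26: W-X = 25 → Z
  i=27: G-Y =  8 → I
  i=28: K-W = 14 → O
  i=29: I-Z =  9 → J
  i=30: G-D =  3 → D
  i=31: J-S = 17 → R
  i=32: S-H = 11 → L
  i=33: L-M = 25 → Z
  shifts repeat with period 7: OJDRLZI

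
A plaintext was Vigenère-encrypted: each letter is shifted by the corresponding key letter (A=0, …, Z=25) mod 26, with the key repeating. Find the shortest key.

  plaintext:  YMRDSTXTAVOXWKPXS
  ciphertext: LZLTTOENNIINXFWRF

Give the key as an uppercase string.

  i= 0: L-Y = 13 → N
  i= 1: Z-M = 13 → N
  i= 2: L-R = 20 → U
  i= 3: T-D = 16 → Q
  i= 4: T-S =  1 → B
  i= 5: O-T = 21 → V
  i= 6: E-X =  7 → H
  i= 7: N-T = 20 → U
  i= 8: N-A = 13 → N
  i= 9: I-V = 13 → N
  i=10: I-O = 20 → U
  i=11: N-X = 16 → Q
  i=12: X-W =  1 → B
  i=13: F-K = 21 → V
  i=14: W-P =  7 → H
  i=15: R-X = 20 → U
  i=16: F-S = 13 → N
  shifts repeat with period 8: NNUQBVHU

NNUQBVHU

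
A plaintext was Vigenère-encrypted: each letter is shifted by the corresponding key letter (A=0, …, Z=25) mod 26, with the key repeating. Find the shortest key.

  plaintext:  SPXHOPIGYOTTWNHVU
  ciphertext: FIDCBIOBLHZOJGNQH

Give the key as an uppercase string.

NTGV

  i= 0: F-S = 13 → N
  i= 1: I-P = 19 → T
  i= 2: D-X =  6 → G
  i= 3: C-H = 21 → V
  i= 4: B-O = 13 → N
  i= 5: I-P = 19 → T
  i= 6: O-I =  6 → G
  i= 7: B-G = 21 → V
  i= 8: L-Y = 13 → N
  i= 9: H-O = 19 → T
  i=10: Z-T =  6 → G
  i=11: O-T = 21 → V
  i=12: J-W = 13 → N
  i=13: G-N = 19 → T
  i=14: N-H =  6 → G
  i=15: Q-V = 21 → V
  i=16: H-U = 13 → N
  shifts repeat with period 4: NTGV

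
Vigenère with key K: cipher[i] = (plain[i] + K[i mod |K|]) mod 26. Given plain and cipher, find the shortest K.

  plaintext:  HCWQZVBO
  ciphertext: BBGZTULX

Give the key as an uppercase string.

UZKJ

  i= 0: B-H = 20 → U
  i= 1: B-C = 25 → Z
  i= 2: G-W = 10 → K
  i= 3: Z-Q =  9 → J
  i= 4: T-Z = 20 → U
  i= 5: U-V = 25 → Z
  i= 6: L-B = 10 → K
  i= 7: X-O =  9 → J
  shifts repeat with period 4: UZKJ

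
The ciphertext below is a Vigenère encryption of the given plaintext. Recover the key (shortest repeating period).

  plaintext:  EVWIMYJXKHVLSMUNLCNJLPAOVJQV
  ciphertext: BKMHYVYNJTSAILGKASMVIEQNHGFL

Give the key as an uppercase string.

XPQZM

  i= 0: B-E = 23 → X
  i= 1: K-V = 15 → P
  i= 2: M-W = 16 → Q
  i= 3: H-I = 25 → Z
  i= 4: Y-M = 12 → M
  i= 5: V-Y = 23 → X
  i= 6: Y-J = 15 → P
  i= 7: N-X = 16 → Q
  i= 8: J-K = 25 → Z
  i= 9: T-H = 12 → M
  i=10: S-V = 23 → X
  i=11: A-L = 15 → P
  i=12: I-S = 16 → Q
  i=13: L-M = 25 → Z
  i=14: G-U = 12 → M
  i=15: K-N = 23 → X
  i=16: A-L = 15 → P
  i=17: S-C = 16 → Q
  i=18: M-N = 25 → Z
  i=19: V-J = 12 → M
  i=20: I-L = 23 → X
  i=21: E-P = 15 → P
  i=22: Q-A = 16 → Q
  i=23: N-O = 25 → Z
  i=24: H-V = 12 → M
  i=25: G-J = 23 → X
  i=26: F-Q = 15 → P
  i=27: L-V = 16 → Q
  shifts repeat with period 5: XPQZM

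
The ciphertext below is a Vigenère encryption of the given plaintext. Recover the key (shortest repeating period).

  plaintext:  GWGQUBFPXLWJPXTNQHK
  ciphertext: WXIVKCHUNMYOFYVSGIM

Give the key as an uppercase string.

QBCF

  i= 0: W-G = 16 → Q
  i= 1: X-W =  1 → B
  i= 2: I-G =  2 → C
  i= 3: V-Q =  5 → F
  i= 4: K-U = 16 → Q
  i= 5: C-B =  1 → B
  i= 6: H-F =  2 → C
  i= 7: U-P =  5 → F
  i= 8: N-X = 16 → Q
  i= 9: M-L =  1 → B
  i=10: Y-W =  2 → C
  i=11: O-J =  5 → F
  i=12: F-P = 16 → Q
  i=13: Y-X =  1 → B
  i=14: V-T =  2 → C
  i=15: S-N =  5 → F
  i=16: G-Q = 16 → Q
  i=17: I-H =  1 → B
  i=18: M-K =  2 → C
  shifts repeat with period 4: QBCF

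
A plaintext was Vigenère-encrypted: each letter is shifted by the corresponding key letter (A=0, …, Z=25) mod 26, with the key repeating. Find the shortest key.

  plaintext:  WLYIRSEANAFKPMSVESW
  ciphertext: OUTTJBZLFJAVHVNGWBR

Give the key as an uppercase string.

SJVL

  i= 0: O-W = 18 → S
  i= 1: U-L =  9 → J
  i= 2: T-Y = 21 → V
  i= 3: T-I = 11 → L
  i= 4: J-R = 18 → S
  i= 5: B-S =  9 → J
  i= 6: Z-E = 21 → V
  i= 7: L-A = 11 → L
  i= 8: F-N = 18 → S
  i= 9: J-A =  9 → J
  i=10: A-F = 21 → V
  i=11: V-K = 11 → L
  i=12: H-P = 18 → S
  i=13: V-M =  9 → J
  i=14: N-S = 21 → V
  i=15: G-V = 11 → L
  i=16: W-E = 18 → S
  i=17: B-S =  9 → J
  i=18: R-W = 21 → V
  shifts repeat with period 4: SJVL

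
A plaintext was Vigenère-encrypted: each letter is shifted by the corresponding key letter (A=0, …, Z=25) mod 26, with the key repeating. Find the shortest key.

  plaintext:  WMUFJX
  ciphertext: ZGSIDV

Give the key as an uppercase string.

DUY

  i= 0: Z-W =  3 → D
  i= 1: G-M = 20 → U
  i= 2: S-U = 24 → Y
  i= 3: I-F =  3 → D
  i= 4: D-J = 20 → U
  i= 5: V-X = 24 → Y
  shifts repeat with period 3: DUY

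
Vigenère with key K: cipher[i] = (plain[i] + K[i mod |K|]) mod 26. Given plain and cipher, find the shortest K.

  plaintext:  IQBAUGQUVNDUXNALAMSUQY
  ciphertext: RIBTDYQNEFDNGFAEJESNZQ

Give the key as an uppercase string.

JSAT

  i= 0: R-I =  9 → J
  i= 1: I-Q = 18 → S
  i= 2: B-B =  0 → A
  i= 3: T-A = 19 → T
  i= 4: D-U =  9 → J
  i= 5: Y-G = 18 → S
  i= 6: Q-Q =  0 → A
  i= 7: N-U = 19 → T
  i= 8: E-V =  9 → J
  i= 9: F-N = 18 → S
  i=10: D-D =  0 → A
  i=11: N-U = 19 → T
  i=12: G-X =  9 → J
  i=13: F-N = 18 → S
  i=14: A-A =  0 → A
  i=15: E-L = 19 → T
  i=16: J-A =  9 → J
  i=17: E-M = 18 → S
  i=18: S-S =  0 → A
  i=19: N-U = 19 → T
  i=20: Z-Q =  9 → J
  i=21: Q-Y = 18 → S
  shifts repeat with period 4: JSAT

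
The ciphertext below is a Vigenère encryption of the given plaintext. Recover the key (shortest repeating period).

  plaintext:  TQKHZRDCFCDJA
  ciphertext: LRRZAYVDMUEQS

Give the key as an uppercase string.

  i= 0: L-T = 18 → S
  i= 1: R-Q =  1 → B
  i= 2: R-K =  7 → H
  i= 3: Z-H = 18 → S
  i= 4: A-Z =  1 → B
  i= 5: Y-R =  7 → H
  i= 6: V-D = 18 → S
  i= 7: D-C =  1 → B
  i= 8: M-F =  7 → H
  i= 9: U-C = 18 → S
  i=10: E-D =  1 → B
  i=11: Q-J =  7 → H
  i=12: S-A = 18 → S
  shifts repeat with period 3: SBH

SBH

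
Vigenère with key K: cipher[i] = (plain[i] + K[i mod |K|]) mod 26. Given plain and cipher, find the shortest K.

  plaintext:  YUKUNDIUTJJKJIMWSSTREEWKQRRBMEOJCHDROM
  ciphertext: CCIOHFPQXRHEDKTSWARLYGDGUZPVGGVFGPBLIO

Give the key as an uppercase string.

EIYUUCHW

  i= 0: C-Y =  4 → E
  i= 1: C-U =  8 → I
  i= 2: I-K = 24 → Y
  i= 3: O-U = 20 → U
  i= 4: H-N = 20 → U
  i= 5: F-D =  2 → C
  i= 6: P-I =  7 → H
  i= 7: Q-U = 22 → W
  i= 8: X-T =  4 → E
  i= 9: R-J =  8 → I
  i=10: H-J = 24 → Y
  i=11: E-K = 20 → U
  i=12: D-J = 20 → U
  i=13: K-I =  2 → C
  i=14: T-M =  7 → H
  i=15: S-W = 22 → W
  i=16: W-S =  4 → E
  i=17: A-S =  8 → I
  i=18: R-T = 24 → Y
  i=19: L-R = 20 → U
  i=20: Y-E = 20 → U
  i=21: G-E =  2 → C
  i=22: D-W =  7 → H
  i=23: G-K = 22 → W
  i=24: U-Q =  4 → E
  i=25: Z-R =  8 → I
  i=26: P-R = 24 → Y
  i=27: V-B = 20 → U
  i=28: G-M = 20 → U
  i=29: G-E =  2 → C
  i=30: V-O =  7 → H
  i=31: F-J = 22 → W
  i=32: G-C =  4 → E
  i=33: P-H =  8 → I
  i=34: B-D = 24 → Y
  i=35: L-R = 20 → U
  i=36: I-O = 20 → U
  i=37: O-M =  2 → C
  shifts repeat with period 8: EIYUUCHW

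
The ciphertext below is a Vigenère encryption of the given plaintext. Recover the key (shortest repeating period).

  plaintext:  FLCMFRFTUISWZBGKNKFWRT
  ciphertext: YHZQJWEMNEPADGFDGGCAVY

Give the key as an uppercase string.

  i= 0: Y-F = 19 → T
  i= 1: H-L = 22 → W
  i= 2: Z-C = 23 → X
  i= 3: Q-M =  4 → E
  i= 4: J-F =  4 → E
  i= 5: W-R =  5 → F
  i= 6: E-F = 25 → Z
  i= 7: M-T = 19 → T
  i= 8: N-U = 19 → T
  i= 9: E-I = 22 → W
  i=10: P-S = 23 → X
  i=11: A-W =  4 → E
  i=12: D-Z =  4 → E
  i=13: G-B =  5 → F
  i=14: F-G = 25 → Z
  i=15: D-K = 19 → T
  i=16: G-N = 19 → T
  i=17: G-K = 22 → W
  i=18: C-F = 23 → X
  i=19: A-W =  4 → E
  i=20: V-R =  4 → E
  i=21: Y-T =  5 → F
  shifts repeat with period 8: TWXEEFZT

TWXEEFZT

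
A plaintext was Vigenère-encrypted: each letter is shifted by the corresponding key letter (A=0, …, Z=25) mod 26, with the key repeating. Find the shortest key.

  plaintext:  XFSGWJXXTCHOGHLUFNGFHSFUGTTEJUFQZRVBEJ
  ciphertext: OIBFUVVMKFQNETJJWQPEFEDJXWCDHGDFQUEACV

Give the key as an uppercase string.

RDJZYMYP

  i= 0: O-X = 17 → R
  i= 1: I-F =  3 → D
  i= 2: B-S =  9 → J
  i= 3: F-G = 25 → Z
  i= 4: U-W = 24 → Y
  i= 5: V-J = 12 → M
  i= 6: V-X = 24 → Y
  i= 7: M-X = 15 → P
  i= 8: K-T = 17 → R
  i= 9: F-C =  3 → D
  i=10: Q-H =  9 → J
  i=11: N-O = 25 → Z
  i=12: E-G = 24 → Y
  i=13: T-H = 12 → M
  i=14: J-L = 24 → Y
  i=15: J-U = 15 → P
  i=16: W-F = 17 → R
  i=17: Q-N =  3 → D
  i=18: P-G =  9 → J
  i=19: E-F = 25 → Z
  i=20: F-H = 24 → Y
  i=21: E-S = 12 → M
  i=22: D-F = 24 → Y
  i=23: J-U = 15 → P
  i=24: X-G = 17 → R
  i=25: W-T =  3 → D
  i=26: C-T =  9 → J
  i=27: D-E = 25 → Z
  i=28: H-J = 24 → Y
  i=29: G-U = 12 → M
  i=30: D-F = 24 → Y
  i=31: F-Q = 15 → P
  i=32: Q-Z = 17 → R
  i=33: U-R =  3 → D
  i=34: E-V =  9 → J
  i=35: A-B = 25 → Z
  i=36: C-E = 24 → Y
  i=37: V-J = 12 → M
  shifts repeat with period 8: RDJZYMYP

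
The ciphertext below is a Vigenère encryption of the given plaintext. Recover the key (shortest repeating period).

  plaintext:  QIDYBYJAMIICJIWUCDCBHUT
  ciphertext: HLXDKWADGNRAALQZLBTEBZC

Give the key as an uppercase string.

  i= 0: H-Q = 17 → R
  i= 1: L-I =  3 → D
  i= 2: X-D = 20 → U
  i= 3: D-Y =  5 → F
  i= 4: K-B =  9 → J
  i= 5: W-Y = 24 → Y
  i= 6: A-J = 17 → R
  i= 7: D-A =  3 → D
  i= 8: G-M = 20 → U
  i= 9: N-I =  5 → F
  i=10: R-I =  9 → J
  i=11: A-C = 24 → Y
  i=12: A-J = 17 → R
  i=13: L-I =  3 → D
  i=14: Q-W = 20 → U
  i=15: Z-U =  5 → F
  i=16: L-C =  9 → J
  i=17: B-D = 24 → Y
  i=18: T-C = 17 → R
  i=19: E-B =  3 → D
  i=20: B-H = 20 → U
  i=21: Z-U =  5 → F
  i=22: C-T =  9 → J
  shifts repeat with period 6: RDUFJY

RDUFJY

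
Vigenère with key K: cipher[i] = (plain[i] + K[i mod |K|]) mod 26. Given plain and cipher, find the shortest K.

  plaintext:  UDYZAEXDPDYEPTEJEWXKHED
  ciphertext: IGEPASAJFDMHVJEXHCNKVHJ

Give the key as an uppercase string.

ODGQA

  i= 0: I-U = 14 → O
  i= 1: G-D =  3 → D
  i= 2: E-Y =  6 → G
  i= 3: P-Z = 16 → Q
  i= 4: A-A =  0 → A
  i= 5: S-E = 14 → O
  i= 6: A-X =  3 → D
  i= 7: J-D =  6 → G
  i= 8: F-P = 16 → Q
  i= 9: D-D =  0 → A
  i=10: M-Y = 14 → O
  i=11: H-E =  3 → D
  i=12: V-P =  6 → G
  i=13: J-T = 16 → Q
  i=14: E-E =  0 → A
  i=15: X-J = 14 → O
  i=16: H-E =  3 → D
  i=17: C-W =  6 → G
  i=18: N-X = 16 → Q
  i=19: K-K =  0 → A
  i=20: V-H = 14 → O
  i=21: H-E =  3 → D
  i=22: J-D =  6 → G
  shifts repeat with period 5: ODGQA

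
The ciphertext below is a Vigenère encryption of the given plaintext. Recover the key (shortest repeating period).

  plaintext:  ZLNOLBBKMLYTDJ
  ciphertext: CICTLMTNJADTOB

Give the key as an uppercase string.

DXPFALS

  i= 0: C-Z =  3 → D
  i= 1: I-L = 23 → X
  i= 2: C-N = 15 → P
  i= 3: T-O =  5 → F
  i= 4: L-L =  0 → A
  i= 5: M-B = 11 → L
  i= 6: T-B = 18 → S
  i= 7: N-K =  3 → D
  i= 8: J-M = 23 → X
  i= 9: A-L = 15 → P
  i=10: D-Y =  5 → F
  i=11: T-T =  0 → A
  i=12: O-D = 11 → L
  i=13: B-J = 18 → S
  shifts repeat with period 7: DXPFALS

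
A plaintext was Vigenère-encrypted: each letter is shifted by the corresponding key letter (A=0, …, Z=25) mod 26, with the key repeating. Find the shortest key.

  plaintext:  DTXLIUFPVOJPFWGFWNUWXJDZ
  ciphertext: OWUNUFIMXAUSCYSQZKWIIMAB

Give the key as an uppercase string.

  i= 0: O-D = 11 → L
  i= 1: W-T =  3 → D
  i= 2: U-X = 23 → X
  i= 3: N-L =  2 → C
  i= 4: U-I = 12 → M
  i= 5: F-U = 11 → L
  i= 6: I-F =  3 → D
  i= 7: M-P = 23 → X
  i= 8: X-V =  2 → C
  i= 9: A-O = 12 → M
  i=10: U-J = 11 → L
  i=11: S-P =  3 → D
  i=12: C-F = 23 → X
  i=13: Y-W =  2 → C
  i=14: S-G = 12 → M
  i=15: Q-F = 11 → L
  i=16: Z-W =  3 → D
  i=17: K-N = 23 → X
  i=18: W-U =  2 → C
  i=19: I-W = 12 → M
  i=20: I-X = 11 → L
  i=21: M-J =  3 → D
  i=22: A-D = 23 → X
  i=23: B-Z =  2 → C
  shifts repeat with period 5: LDXCM

LDXCM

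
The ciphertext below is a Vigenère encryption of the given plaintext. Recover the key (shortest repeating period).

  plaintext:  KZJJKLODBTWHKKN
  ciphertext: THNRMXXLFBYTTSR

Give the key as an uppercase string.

  i= 0: T-K =  9 → J
  i= 1: H-Z =  8 → I
  i= 2: N-J =  4 → E
  i= 3: R-J =  8 → I
  i= 4: M-K =  2 → C
  i= 5: X-L = 12 → M
  i= 6: X-O =  9 → J
  i= 7: L-D =  8 → I
  i= 8: F-B =  4 → E
  i= 9: B-T =  8 → I
  i=10: Y-W =  2 → C
  i=11: T-H = 12 → M
  i=12: T-K =  9 → J
  i=13: S-K =  8 → I
  i=14: R-N =  4 → E
  shifts repeat with period 6: JIEICM

JIEICM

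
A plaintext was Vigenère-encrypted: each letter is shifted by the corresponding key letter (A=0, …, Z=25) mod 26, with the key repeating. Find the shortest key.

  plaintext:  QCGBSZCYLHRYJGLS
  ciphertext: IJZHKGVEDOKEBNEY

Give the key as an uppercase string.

SHTG

  i= 0: I-Q = 18 → S
  i= 1: J-C =  7 → H
  i= 2: Z-G = 19 → T
  i= 3: H-B =  6 → G
  i= 4: K-S = 18 → S
  i= 5: G-Z =  7 → H
  i= 6: V-C = 19 → T
  i= 7: E-Y =  6 → G
  i= 8: D-L = 18 → S
  i= 9: O-H =  7 → H
  i=10: K-R = 19 → T
  i=11: E-Y =  6 → G
  i=12: B-J = 18 → S
  i=13: N-G =  7 → H
  i=14: E-L = 19 → T
  i=15: Y-S =  6 → G
  shifts repeat with period 4: SHTG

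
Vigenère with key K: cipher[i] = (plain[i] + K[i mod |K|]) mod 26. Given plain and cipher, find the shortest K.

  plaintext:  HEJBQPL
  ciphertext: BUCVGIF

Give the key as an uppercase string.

  i= 0: B-H = 20 → U
  i= 1: U-E = 16 → Q
  i= 2: C-J = 19 → T
  i= 3: V-B = 20 → U
  i= 4: G-Q = 16 → Q
  i= 5: I-P = 19 → T
  i= 6: F-L = 20 → U
  shifts repeat with period 3: UQT

UQT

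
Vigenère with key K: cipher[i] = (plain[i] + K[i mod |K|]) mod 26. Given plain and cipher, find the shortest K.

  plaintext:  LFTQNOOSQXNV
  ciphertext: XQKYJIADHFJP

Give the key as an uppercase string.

  i= 0: X-L = 12 → M
  i= 1: Q-F = 11 → L
  i= 2: K-T = 17 → R
  i= 3: Y-Q =  8 → I
  i= 4: J-N = 22 → W
  i= 5: I-O = 20 → U
  i= 6: A-O = 12 → M
  i= 7: D-S = 11 → L
  i= 8: H-Q = 17 → R
  i= 9: F-X =  8 → I
  i=10: J-N = 22 → W
  i=11: P-V = 20 → U
  shifts repeat with period 6: MLRIWU

MLRIWU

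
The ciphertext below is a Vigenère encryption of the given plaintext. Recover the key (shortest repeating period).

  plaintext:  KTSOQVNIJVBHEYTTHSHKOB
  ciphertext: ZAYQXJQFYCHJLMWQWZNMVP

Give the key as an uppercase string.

PHGCHODX

  i= 0: Z-K = 15 → P
  i= 1: A-T =  7 → H
  i= 2: Y-S =  6 → G
  i= 3: Q-O =  2 → C
  i= 4: X-Q =  7 → H
  i= 5: J-V = 14 → O
  i= 6: Q-N =  3 → D
  i= 7: F-I = 23 → X
  i= 8: Y-J = 15 → P
  i= 9: C-V =  7 → H
  i=10: H-B =  6 → G
  i=11: J-H =  2 → C
  i=12: L-E =  7 → H
  i=13: M-Y = 14 → O
  i=14: W-T =  3 → D
  i=15: Q-T = 23 → X
  i=16: W-H = 15 → P
  i=17: Z-S =  7 → H
  i=18: N-H =  6 → G
  i=19: M-K =  2 → C
  i=20: V-O =  7 → H
  i=21: P-B = 14 → O
  shifts repeat with period 8: PHGCHODX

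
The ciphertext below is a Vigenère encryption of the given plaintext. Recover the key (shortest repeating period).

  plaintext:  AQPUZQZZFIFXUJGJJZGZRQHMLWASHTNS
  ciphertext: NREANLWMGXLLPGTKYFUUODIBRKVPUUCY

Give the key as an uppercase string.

  i= 0: N-A = 13 → N
  i= 1: R-Q =  1 → B
  i= 2: E-P = 15 → P
  i= 3: A-U =  6 → G
  i= 4: N-Z = 14 → O
  i= 5: L-Q = 21 → V
  i= 6: W-Z = 23 → X
  i= 7: M-Z = 13 → N
  i= 8: G-F =  1 → B
  i= 9: X-I = 15 → P
  i=10: L-F =  6 → G
  i=11: L-X = 14 → O
  i=12: P-U = 21 → V
  i=13: G-J = 23 → X
  i=14: T-G = 13 → N
  i=15: K-J =  1 → B
  i=16: Y-J = 15 → P
  i=17: F-Z =  6 → G
  i=18: U-G = 14 → O
  i=19: U-Z = 21 → V
  i=20: O-R = 23 → X
  i=21: D-Q = 13 → N
  i=22: I-H =  1 → B
  i=23: B-M = 15 → P
  i=24: R-L =  6 → G
  i=25: K-W = 14 → O
  i=26: V-A = 21 → V
  i=27: P-S = 23 → X
  i=28: U-H = 13 → N
  i=29: U-T =  1 → B
  i=30: C-N = 15 → P
  i=31: Y-S =  6 → G
  shifts repeat with period 7: NBPGOVX

NBPGOVX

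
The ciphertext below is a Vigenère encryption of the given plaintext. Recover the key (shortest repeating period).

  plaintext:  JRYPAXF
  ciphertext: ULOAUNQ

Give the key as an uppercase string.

LUQ

  i= 0: U-J = 11 → L
  i= 1: L-R = 20 → U
  i= 2: O-Y = 16 → Q
  i= 3: A-P = 11 → L
  i= 4: U-A = 20 → U
  i= 5: N-X = 16 → Q
  i= 6: Q-F = 11 → L
  shifts repeat with period 3: LUQ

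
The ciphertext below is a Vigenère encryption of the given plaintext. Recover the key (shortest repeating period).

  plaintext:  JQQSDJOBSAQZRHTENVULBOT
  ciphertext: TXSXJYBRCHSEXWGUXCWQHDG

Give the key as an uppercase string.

KHCFGPNQ

  i= 0: T-J = 10 → K
  i= 1: X-Q =  7 → H
  i= 2: S-Q =  2 → C
  i= 3: X-S =  5 → F
  i= 4: J-D =  6 → G
  i= 5: Y-J = 15 → P
  i= 6: B-O = 13 → N
  i= 7: R-B = 16 → Q
  i= 8: C-S = 10 → K
  i= 9: H-A =  7 → H
  i=10: S-Q =  2 → C
  i=11: E-Z =  5 → F
  i=12: X-R =  6 → G
  i=13: W-H = 15 → P
  i=14: G-T = 13 → N
  i=15: U-E = 16 → Q
  i=16: X-N = 10 → K
  i=17: C-V =  7 → H
  i=18: W-U =  2 → C
  i=19: Q-L =  5 → F
  i=20: H-B =  6 → G
  i=21: D-O = 15 → P
  i=22: G-T = 13 → N
  shifts repeat with period 8: KHCFGPNQ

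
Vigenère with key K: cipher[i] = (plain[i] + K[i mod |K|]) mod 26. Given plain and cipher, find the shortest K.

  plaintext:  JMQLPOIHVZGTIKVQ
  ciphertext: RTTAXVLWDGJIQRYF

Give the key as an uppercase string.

  i= 0: R-J =  8 → I
  i= 1: T-M =  7 → H
  i= 2: T-Q =  3 → D
  i= 3: A-L = 15 → P
  i= 4: X-P =  8 → I
  i= 5: V-O =  7 → H
  i= 6: L-I =  3 → D
  i= 7: W-H = 15 → P
  i= 8: D-V =  8 → I
  i= 9: G-Z =  7 → H
  i=10: J-G =  3 → D
  i=11: I-T = 15 → P
  i=12: Q-I =  8 → I
  i=13: R-K =  7 → H
  i=14: Y-V =  3 → D
  i=15: F-Q = 15 → P
  shifts repeat with period 4: IHDP

IHDP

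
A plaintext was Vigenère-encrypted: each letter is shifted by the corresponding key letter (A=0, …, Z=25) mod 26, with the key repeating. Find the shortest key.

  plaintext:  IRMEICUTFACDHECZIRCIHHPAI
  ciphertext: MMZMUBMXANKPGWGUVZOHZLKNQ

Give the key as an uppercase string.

EVNIMZS

  i= 0: M-I =  4 → E
  i= 1: M-R = 21 → V
  i= 2: Z-M = 13 → N
  i= 3: M-E =  8 → I
  i= 4: U-I = 12 → M
  i= 5: B-C = 25 → Z
  i= 6: M-U = 18 → S
  i= 7: X-T =  4 → E
  i= 8: A-F = 21 → V
  i= 9: N-A = 13 → N
  i=10: K-C =  8 → I
  i=11: P-D = 12 → M
  i=12: G-H = 25 → Z
  i=13: W-E = 18 → S
  i=14: G-C =  4 → E
  i=15: U-Z = 21 → V
  i=16: V-I = 13 → N
  i=17: Z-R =  8 → I
  i=18: O-C = 12 → M
  i=19: H-I = 25 → Z
  i=20: Z-H = 18 → S
  i=21: L-H =  4 → E
  i=22: K-P = 21 → V
  i=23: N-A = 13 → N
  i=24: Q-I =  8 → I
  shifts repeat with period 7: EVNIMZS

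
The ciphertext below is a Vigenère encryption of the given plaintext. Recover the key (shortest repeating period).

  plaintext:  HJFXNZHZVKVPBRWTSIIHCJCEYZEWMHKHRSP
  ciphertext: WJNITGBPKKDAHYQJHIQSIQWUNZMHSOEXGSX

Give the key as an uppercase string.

  i= 0: W-H = 15 → P
  i= 1: J-J =  0 → A
  i= 2: N-F =  8 → I
  i= 3: I-X = 11 → L
  i= 4: T-N =  6 → G
  i= 5: G-Z =  7 → H
  i= 6: B-H = 20 → U
  i= 7: P-Z = 16 → Q
  i= 8: K-V = 15 → P
  i= 9: K-K =  0 → A
  i=10: D-V =  8 → I
  i=11: A-P = 11 → L
  i=12: H-B =  6 → G
  i=13: Y-R =  7 → H
  i=14: Q-W = 20 → U
  i=15: J-T = 16 → Q
  i=16: H-S = 15 → P
  i=17: I-I =  0 → A
  i=18: Q-I =  8 → I
  i=19: S-H = 11 → L
  i=20: I-C =  6 → G
  i=21: Q-J =  7 → H
  i=22: W-C = 20 → U
  i=23: U-E = 16 → Q
  i=24: N-Y = 15 → P
  i=25: Z-Z =  0 → A
  i=26: M-E =  8 → I
  i=27: H-W = 11 → L
  i=28: S-M =  6 → G
  i=29: O-H =  7 → H
  i=30: E-K = 20 → U
  i=31: X-H = 16 → Q
  i=32: G-R = 15 → P
  i=33: S-S =  0 → A
  i=34: X-P =  8 → I
  shifts repeat with period 8: PAILGHUQ

PAILGHUQ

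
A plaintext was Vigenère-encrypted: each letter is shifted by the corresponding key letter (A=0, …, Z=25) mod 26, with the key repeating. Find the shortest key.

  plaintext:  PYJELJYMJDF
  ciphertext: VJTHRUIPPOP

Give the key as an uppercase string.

  i= 0: V-P =  6 → G
  i= 1: J-Y = 11 → L
  i= 2: T-J = 10 → K
  i= 3: H-E =  3 → D
  i= 4: R-L =  6 → G
  i= 5: U-J = 11 → L
  i= 6: I-Y = 10 → K
  i= 7: P-M =  3 → D
  i= 8: P-J =  6 → G
  i= 9: O-D = 11 → L
  i=10: P-F = 10 → K
  shifts repeat with period 4: GLKD

GLKD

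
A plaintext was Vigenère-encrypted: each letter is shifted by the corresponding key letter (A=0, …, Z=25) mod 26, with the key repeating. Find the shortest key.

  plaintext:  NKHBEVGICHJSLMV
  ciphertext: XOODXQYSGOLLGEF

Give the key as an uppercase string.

KEHCTVS

  i= 0: X-N = 10 → K
  i= 1: O-K =  4 → E
  i= 2: O-H =  7 → H
  i= 3: D-B =  2 → C
  i= 4: X-E = 19 → T
  i= 5: Q-V = 21 → V
  i= 6: Y-G = 18 → S
  i= 7: S-I = 10 → K
  i= 8: G-C =  4 → E
  i= 9: O-H =  7 → H
  i=10: L-J =  2 → C
  i=11: L-S = 19 → T
  i=12: G-L = 21 → V
  i=13: E-M = 18 → S
  i=14: F-V = 10 → K
  shifts repeat with period 7: KEHCTVS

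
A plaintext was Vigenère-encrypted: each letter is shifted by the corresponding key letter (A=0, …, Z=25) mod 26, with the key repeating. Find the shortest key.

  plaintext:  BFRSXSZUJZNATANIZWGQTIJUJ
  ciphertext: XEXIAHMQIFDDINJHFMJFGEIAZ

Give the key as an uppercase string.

  i= 0: X-B = 22 → W
  i= 1: E-F = 25 → Z
  i= 2: X-R =  6 → G
  i= 3: I-S = 16 → Q
  i= 4: A-X =  3 → D
  i= 5: H-S = 15 → P
  i= 6: M-Z = 13 → N
  i= 7: Q-U = 22 → W
  i= 8: I-J = 25 → Z
  i= 9: F-Z =  6 → G
  i=10: D-N = 16 → Q
  i=11: D-A =  3 → D
  i=12: I-T = 15 → P
  i=13: N-A = 13 → N
  i=14: J-N = 22 → W
  i=15: H-I = 25 → Z
  i=16: F-Z =  6 → G
  i=17: M-W = 16 → Q
  i=18: J-G =  3 → D
  i=19: F-Q = 15 → P
  i=20: G-T = 13 → N
  i=21: E-I = 22 → W
  i=22: I-J = 25 → Z
  i=23: A-U =  6 → G
  i=24: Z-J = 16 → Q
  shifts repeat with period 7: WZGQDPN

WZGQDPN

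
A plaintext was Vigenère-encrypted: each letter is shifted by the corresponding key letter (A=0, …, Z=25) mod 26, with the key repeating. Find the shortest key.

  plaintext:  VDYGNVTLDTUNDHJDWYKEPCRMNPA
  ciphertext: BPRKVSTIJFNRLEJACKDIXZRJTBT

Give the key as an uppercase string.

GMTEIXAX

  i= 0: B-V =  6 → G
  i= 1: P-D = 12 → M
  i= 2: R-Y = 19 → T
  i= 3: K-G =  4 → E
  i= 4: V-N =  8 → I
  i= 5: S-V = 23 → X
  i= 6: T-T =  0 → A
  i= 7: I-L = 23 → X
  i= 8: J-D =  6 → G
  i= 9: F-T = 12 → M
  i=10: N-U = 19 → T
  i=11: R-N =  4 → E
  i=12: L-D =  8 → I
  i=13: E-H = 23 → X
  i=14: J-J =  0 → A
  i=15: A-D = 23 → X
  i=16: C-W =  6 → G
  i=17: K-Y = 12 → M
  i=18: D-K = 19 → T
  i=19: I-E =  4 → E
  i=20: X-P =  8 → I
  i=21: Z-C = 23 → X
  i=22: R-R =  0 → A
  i=23: J-M = 23 → X
  i=24: T-N =  6 → G
  i=25: B-P = 12 → M
  i=26: T-A = 19 → T
  shifts repeat with period 8: GMTEIXAX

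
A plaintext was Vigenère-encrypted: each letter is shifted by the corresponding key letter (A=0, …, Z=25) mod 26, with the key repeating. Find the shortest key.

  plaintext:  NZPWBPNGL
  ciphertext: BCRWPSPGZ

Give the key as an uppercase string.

ODCA

  i= 0: B-N = 14 → O
  i= 1: C-Z =  3 → D
  i= 2: R-P =  2 → C
  i= 3: W-W =  0 → A
  i= 4: P-B = 14 → O
  i= 5: S-P =  3 → D
  i= 6: P-N =  2 → C
  i= 7: G-G =  0 → A
  i= 8: Z-L = 14 → O
  shifts repeat with period 4: ODCA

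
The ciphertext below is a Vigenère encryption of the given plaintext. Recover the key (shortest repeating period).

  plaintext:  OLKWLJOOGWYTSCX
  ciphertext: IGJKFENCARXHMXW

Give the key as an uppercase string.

UVZO

  i= 0: I-O = 20 → U
  i= 1: G-L = 21 → V
  i= 2: J-K = 25 → Z
  i= 3: K-W = 14 → O
  i= 4: F-L = 20 → U
  i= 5: E-J = 21 → V
  i= 6: N-O = 25 → Z
  i= 7: C-O = 14 → O
  i= 8: A-G = 20 → U
  i= 9: R-W = 21 → V
  i=10: X-Y = 25 → Z
  i=11: H-T = 14 → O
  i=12: M-S = 20 → U
  i=13: X-C = 21 → V
  i=14: W-X = 25 → Z
  shifts repeat with period 4: UVZO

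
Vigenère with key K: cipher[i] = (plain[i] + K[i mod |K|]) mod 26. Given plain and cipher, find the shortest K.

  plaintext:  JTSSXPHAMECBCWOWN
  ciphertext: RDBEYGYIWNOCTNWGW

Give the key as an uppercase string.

  i= 0: R-J =  8 → I
  i= 1: D-T = 10 → K
  i= 2: B-S =  9 → J
  i= 3: E-S = 12 → M
  i= 4: Y-X =  1 → B
  i= 5: G-P = 17 → R
  i= 6: Y-H = 17 → R
  i= 7: I-A =  8 → I
  i= 8: W-M = 10 → K
  i= 9: N-E =  9 → J
  i=10: O-C = 12 → M
  i=11: C-B =  1 → B
  i=12: T-C = 17 → R
  i=13: N-W = 17 → R
  i=14: W-O =  8 → I
  i=15: G-W = 10 → K
  i=16: W-N =  9 → J
  shifts repeat with period 7: IKJMBRR

IKJMBRR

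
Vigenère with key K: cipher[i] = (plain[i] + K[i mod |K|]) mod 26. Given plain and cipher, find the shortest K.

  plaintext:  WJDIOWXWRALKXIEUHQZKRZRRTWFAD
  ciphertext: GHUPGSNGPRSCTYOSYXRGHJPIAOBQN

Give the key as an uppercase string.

  i= 0: G-W = 10 → K
  i= 1: H-J = 24 → Y
  i= 2: U-D = 17 → R
  i= 3: P-I =  7 → H
  i= 4: G-O = 18 → S
  i= 5: S-W = 22 → W
  i= 6: N-X = 16 → Q
  i= 7: G-W = 10 → K
  i= 8: P-R = 24 → Y
  i= 9: R-A = 17 → R
  i=10: S-L =  7 → H
  i=11: C-K = 18 → S
  i=12: T-X = 22 → W
  i=13: Y-I = 16 → Q
  i=14: O-E = 10 → K
  i=15: S-U = 24 → Y
  i=16: Y-H = 17 → R
  i=17: X-Q =  7 → H
  i=18: R-Z = 18 → S
  i=19: G-K = 22 → W
  i=20: H-R = 16 → Q
  i=21: J-Z = 10 → K
  i=22: P-R = 24 → Y
  i=23: I-R = 17 → R
  i=24: A-T =  7 → H
  i=25: O-W = 18 → S
  i=26: B-F = 22 → W
  i=27: Q-A = 16 → Q
  i=28: N-D = 10 → K
  shifts repeat with period 7: KYRHSWQ

KYRHSWQ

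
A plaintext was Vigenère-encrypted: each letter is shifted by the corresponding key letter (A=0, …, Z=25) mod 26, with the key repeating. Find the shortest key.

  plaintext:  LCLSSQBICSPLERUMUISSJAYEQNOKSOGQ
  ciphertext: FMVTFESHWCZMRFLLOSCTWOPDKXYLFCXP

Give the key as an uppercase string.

  i= 0: F-L = 20 → U
  i= 1: M-C = 10 → K
  i= 2: V-L = 10 → K
  i= 3: T-S =  1 → B
  i= 4: F-S = 13 → N
  i= 5: E-Q = 14 → O
  i= 6: S-B = 17 → R
  i= 7: H-I = 25 → Z
  i= 8: W-C = 20 → U
  i= 9: C-S = 10 → K
  i=10: Z-P = 10 → K
  i=11: M-L =  1 → B
  i=12: R-E = 13 → N
  i=13: F-R = 14 → O
  i=14: L-U = 17 → R
  i=15: L-M = 25 → Z
  i=16: O-U = 20 → U
  i=17: S-I = 10 → K
  i=18: C-S = 10 → K
  i=19: T-S =  1 → B
  i=20: W-J = 13 → N
  i=21: O-A = 14 → O
  i=22: P-Y = 17 → R
  i=23: D-E = 25 → Z
  i=24: K-Q = 20 → U
  i=25: X-N = 10 → K
  i=26: Y-O = 10 → K
  i=27: L-K =  1 → B
  i=28: F-S = 13 → N
  i=29: C-O = 14 → O
  i=30: X-G = 17 → R
  i=31: P-Q = 25 → Z
  shifts repeat with period 8: UKKBNORZ

UKKBNORZ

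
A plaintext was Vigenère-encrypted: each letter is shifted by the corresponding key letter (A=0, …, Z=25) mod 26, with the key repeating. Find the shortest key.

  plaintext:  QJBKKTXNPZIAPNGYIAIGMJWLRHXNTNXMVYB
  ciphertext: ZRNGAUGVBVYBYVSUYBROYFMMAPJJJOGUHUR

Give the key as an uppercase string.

  i= 0: Z-Q =  9 → J
  i= 1: R-J =  8 → I
  i= 2: N-B = 12 → M
  i= 3: G-K = 22 → W
  i= 4: A-K = 16 → Q
  i= 5: U-T =  1 → B
  i= 6: G-X =  9 → J
  i= 7: V-N =  8 → I
  i= 8: B-P = 12 → M
  i= 9: V-Z = 22 → W
  i=10: Y-I = 16 → Q
  i=11: B-A =  1 → B
  i=12: Y-P =  9 → J
  i=13: V-N =  8 → I
  i=14: S-G = 12 → M
  i=15: U-Y = 22 → W
  i=16: Y-I = 16 → Q
  i=17: B-A =  1 → B
  i=18: R-I =  9 → J
  i=19: O-G =  8 → I
  i=20: Y-M = 12 → M
  i=21: F-J = 22 → W
  i=22: M-W = 16 → Q
  i=23: M-L =  1 → B
  i=24: A-R =  9 → J
  i=25: P-H =  8 → I
  i=26: J-X = 12 → M
  i=27: J-N = 22 → W
  i=28: J-T = 16 → Q
  i=29: O-N =  1 → B
  i=30: G-X =  9 → J
  i=31: U-M =  8 → I
  i=32: H-V = 12 → M
  i=33: U-Y = 22 → W
  i=34: R-B = 16 → Q
  shifts repeat with period 6: JIMWQB

JIMWQB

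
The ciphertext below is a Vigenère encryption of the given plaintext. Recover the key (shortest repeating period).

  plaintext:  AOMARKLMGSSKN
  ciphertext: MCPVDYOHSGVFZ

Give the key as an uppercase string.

MODV

  i= 0: M-A = 12 → M
  i= 1: C-O = 14 → O
  i= 2: P-M =  3 → D
  i= 3: V-A = 21 → V
  i= 4: D-R = 12 → M
  i= 5: Y-K = 14 → O
  i= 6: O-L =  3 → D
  i= 7: H-M = 21 → V
  i= 8: S-G = 12 → M
  i= 9: G-S = 14 → O
  i=10: V-S =  3 → D
  i=11: F-K = 21 → V
  i=12: Z-N = 12 → M
  shifts repeat with period 4: MODV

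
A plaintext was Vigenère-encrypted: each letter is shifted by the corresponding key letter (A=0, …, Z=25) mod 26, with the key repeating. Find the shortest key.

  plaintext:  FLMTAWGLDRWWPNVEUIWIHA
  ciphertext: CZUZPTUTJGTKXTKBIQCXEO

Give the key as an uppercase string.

XOIGP

  i= 0: C-F = 23 → X
  i= 1: Z-L = 14 → O
  i= 2: U-M =  8 → I
  i= 3: Z-T =  6 → G
  i= 4: P-A = 15 → P
  i= 5: T-W = 23 → X
  i= 6: U-G = 14 → O
  i= 7: T-L =  8 → I
  i= 8: J-D =  6 → G
  i= 9: G-R = 15 → P
  i=10: T-W = 23 → X
  i=11: K-W = 14 → O
  i=12: X-P =  8 → I
  i=13: T-N =  6 → G
  i=14: K-V = 15 → P
  i=15: B-E = 23 → X
  i=16: I-U = 14 → O
  i=17: Q-I =  8 → I
  i=18: C-W =  6 → G
  i=19: X-I = 15 → P
  i=20: E-H = 23 → X
  i=21: O-A = 14 → O
  shifts repeat with period 5: XOIGP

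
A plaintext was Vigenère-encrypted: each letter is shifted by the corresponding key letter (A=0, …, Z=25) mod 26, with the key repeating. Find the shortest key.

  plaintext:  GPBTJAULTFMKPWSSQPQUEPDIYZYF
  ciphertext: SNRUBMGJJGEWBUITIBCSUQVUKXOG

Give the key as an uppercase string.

  i= 0: S-G = 12 → M
  i= 1: N-P = 24 → Y
  i= 2: R-B = 16 → Q
  i= 3: U-T =  1 → B
  i= 4: B-J = 18 → S
  i= 5: M-A = 12 → M
  i= 6: G-U = 12 → M
  i= 7: J-L = 24 → Y
  i= 8: J-T = 16 → Q
  i= 9: G-F =  1 → B
  i=10: E-M = 18 → S
  i=11: W-K = 12 → M
  i=12: B-P = 12 → M
  i=13: U-W = 24 → Y
  i=14: I-S = 16 → Q
  i=15: T-S =  1 → B
  i=16: I-Q = 18 → S
  i=17: B-P = 12 → M
  i=18: C-Q = 12 → M
  i=19: S-U = 24 → Y
  i=20: U-E = 16 → Q
  i=21: Q-P =  1 → B
  i=22: V-D = 18 → S
  i=23: U-I = 12 → M
  i=24: K-Y = 12 → M
  i=25: X-Z = 24 → Y
  i=26: O-Y = 16 → Q
  i=27: G-F =  1 → B
  shifts repeat with period 6: MYQBSM

MYQBSM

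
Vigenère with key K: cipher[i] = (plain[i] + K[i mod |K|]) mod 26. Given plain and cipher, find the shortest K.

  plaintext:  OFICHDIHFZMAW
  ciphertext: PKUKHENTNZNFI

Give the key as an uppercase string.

  i= 0: P-O =  1 → B
  i= 1: K-F =  5 → F
  i= 2: U-I = 12 → M
  i= 3: K-C =  8 → I
  i= 4: H-H =  0 → A
  i= 5: E-D =  1 → B
  i= 6: N-I =  5 → F
  i= 7: T-H = 12 → M
  i= 8: N-F =  8 → I
  i= 9: Z-Z =  0 → A
  i=10: N-M =  1 → B
  i=11: F-A =  5 → F
  i=12: I-W = 12 → M
  shifts repeat with period 5: BFMIA

BFMIA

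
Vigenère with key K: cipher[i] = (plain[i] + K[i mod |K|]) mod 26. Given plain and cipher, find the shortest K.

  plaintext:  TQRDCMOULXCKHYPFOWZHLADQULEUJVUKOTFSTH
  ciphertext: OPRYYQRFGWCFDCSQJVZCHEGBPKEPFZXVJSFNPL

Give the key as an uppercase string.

  i= 0: O-T = 21 → V
  i= 1: P-Q = 25 → Z
  i= 2: R-R =  0 → A
  i= 3: Y-D = 21 → V
  i= 4: Y-C = 22 → W
  i= 5: Q-M =  4 → E
  i= 6: R-O =  3 → D
  i= 7: F-U = 11 → L
  i= 8: G-L = 21 → V
  i= 9: W-X = 25 → Z
  i=10: C-C =  0 → A
  i=11: F-K = 21 → V
  i=12: D-H = 22 → W
  i=13: C-Y =  4 → E
  i=14: S-P =  3 → D
  i=15: Q-F = 11 → L
  i=16: J-O = 21 → V
  i=17: V-W = 25 → Z
  i=18: Z-Z =  0 → A
  i=19: C-H = 21 → V
  i=20: H-L = 22 → W
  i=21: E-A =  4 → E
  i=22: G-D =  3 → D
  i=23: B-Q = 11 → L
  i=24: P-U = 21 → V
  i=25: K-L = 25 → Z
  i=26: E-E =  0 → A
  i=27: P-U = 21 → V
  i=28: F-J = 22 → W
  i=29: Z-V =  4 → E
  i=30: X-U =  3 → D
  i=31: V-K = 11 → L
  i=32: J-O = 21 → V
  i=33: S-T = 25 → Z
  i=34: F-F =  0 → A
  i=35: N-S = 21 → V
  i=36: P-T = 22 → W
  i=37: L-H =  4 → E
  shifts repeat with period 8: VZAVWEDL

VZAVWEDL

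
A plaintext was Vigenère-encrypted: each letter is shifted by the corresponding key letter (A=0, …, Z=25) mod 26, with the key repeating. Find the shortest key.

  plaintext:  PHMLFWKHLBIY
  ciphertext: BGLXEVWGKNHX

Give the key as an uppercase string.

  i= 0: B-P = 12 → M
  i= 1: G-H = 25 → Z
  i= 2: L-M = 25 → Z
  i= 3: X-L = 12 → M
  i= 4: E-F = 25 → Z
  i= 5: V-W = 25 → Z
  i= 6: W-K = 12 → M
  i= 7: G-H = 25 → Z
  i= 8: K-L = 25 → Z
  i= 9: N-B = 12 → M
  i=10: H-I = 25 → Z
  i=11: X-Y = 25 → Z
  shifts repeat with period 3: MZZ

MZZ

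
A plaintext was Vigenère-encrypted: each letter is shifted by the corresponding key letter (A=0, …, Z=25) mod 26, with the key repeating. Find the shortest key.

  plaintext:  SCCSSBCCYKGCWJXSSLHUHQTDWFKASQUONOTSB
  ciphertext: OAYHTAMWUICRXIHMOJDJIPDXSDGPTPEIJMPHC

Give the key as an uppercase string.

  i= 0: O-S = 22 → W
  i= 1: A-C = 24 → Y
  i= 2: Y-C = 22 → W
  i= 3: H-S = 15 → P
  i= 4: T-S =  1 → B
  i= 5: A-B = 25 → Z
  i= 6: M-C = 10 → K
  i= 7: W-C = 20 → U
  i= 8: U-Y = 22 → W
  i= 9: I-K = 24 → Y
  i=10: C-G = 22 → W
  i=11: R-C = 15 → P
  i=12: X-W =  1 → B
  i=13: I-J = 25 → Z
  i=14: H-X = 10 → K
  i=15: M-S = 20 → U
  i=16: O-S = 22 → W
  i=17: J-L = 24 → Y
  i=18: D-H = 22 → W
  i=19: J-U = 15 → P
  i=20: I-H =  1 → B
  i=21: P-Q = 25 → Z
  i=22: D-T = 10 → K
  i=23: X-D = 20 → U
  i=24: S-W = 22 → W
  i=25: D-F = 24 → Y
  i=26: G-K = 22 → W
  i=27: P-A = 15 → P
  i=28: T-S =  1 → B
  i=29: P-Q = 25 → Z
  i=30: E-U = 10 → K
  i=31: I-O = 20 → U
  i=32: J-N = 22 → W
  i=33: M-O = 24 → Y
  i=34: P-T = 22 → W
  i=35: H-S = 15 → P
  i=36: C-B =  1 → B
  shifts repeat with period 8: WYWPBZKU

WYWPBZKU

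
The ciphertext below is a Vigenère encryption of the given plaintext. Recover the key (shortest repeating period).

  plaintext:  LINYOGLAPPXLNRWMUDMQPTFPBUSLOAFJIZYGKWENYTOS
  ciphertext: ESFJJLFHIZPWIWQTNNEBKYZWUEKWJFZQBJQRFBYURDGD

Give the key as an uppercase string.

  i= 0: E-L = 19 → T
  i= 1: S-I = 10 → K
  i= 2: F-N = 18 → S
  i= 3: J-Y = 11 → L
  i= 4: J-O = 21 → V
  i= 5: L-G =  5 → F
  i= 6: F-L = 20 → U
  i= 7: H-A =  7 → H
  i= 8: I-P = 19 → T
  i= 9: Z-P = 10 → K
  i=10: P-X = 18 → S
  i=11: W-L = 11 → L
  i=12: I-N = 21 → V
  i=13: W-R =  5 → F
  i=14: Q-W = 20 → U
  i=15: T-M =  7 → H
  i=16: N-U = 19 → T
  i=17: N-D = 10 → K
  i=18: E-M = 18 → S
  i=19: B-Q = 11 → L
  i=20: K-P = 21 → V
  i=21: Y-T =  5 → F
  i=22: Z-F = 20 → U
  i=23: W-P =  7 → H
  i=24: U-B = 19 → T
  i=25: E-U = 10 → K
  i=26: K-S = 18 → S
  i=27: W-L = 11 → L
  i=28: J-O = 21 → V
  i=29: F-A =  5 → F
  i=30: Z-F = 20 → U
  i=31: Q-J =  7 → H
  i=32: B-I = 19 → T
  i=33: J-Z = 10 → K
  i=34: Q-Y = 18 → S
  i=35: R-G = 11 → L
  i=36: F-K = 21 → V
  i=37: B-W =  5 → F
  i=38: Y-E = 20 → U
  i=39: U-N =  7 → H
  i=40: R-Y = 19 → T
  i=41: D-T = 10 → K
  i=42: G-O = 18 → S
  i=43: D-S = 11 → L
  shifts repeat with period 8: TKSLVFUH

TKSLVFUH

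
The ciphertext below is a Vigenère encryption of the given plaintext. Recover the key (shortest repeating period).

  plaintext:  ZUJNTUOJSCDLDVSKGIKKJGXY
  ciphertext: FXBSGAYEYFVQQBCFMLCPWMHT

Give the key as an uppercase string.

  i= 0: F-Z =  6 → G
  i= 1: X-U =  3 → D
  i= 2: B-J = 18 → S
  i= 3: S-N =  5 → F
  i= 4: G-T = 13 → N
  i= 5: A-U =  6 → G
  i= 6: Y-O = 10 → K
  i= 7: E-J = 21 → V
  i= 8: Y-S =  6 → G
  i= 9: F-C =  3 → D
  i=10: V-D = 18 → S
  i=11: Q-L =  5 → F
  i=12: Q-D = 13 → N
  i=13: B-V =  6 → G
  i=14: C-S = 10 → K
  i=15: F-K = 21 → V
  i=16: M-G =  6 → G
  i=17: L-I =  3 → D
  i=18: C-K = 18 → S
  i=19: P-K =  5 → F
  i=20: W-J = 13 → N
  i=21: M-G =  6 → G
  i=22: H-X = 10 → K
  i=23: T-Y = 21 → V
  shifts repeat with period 8: GDSFNGKV

GDSFNGKV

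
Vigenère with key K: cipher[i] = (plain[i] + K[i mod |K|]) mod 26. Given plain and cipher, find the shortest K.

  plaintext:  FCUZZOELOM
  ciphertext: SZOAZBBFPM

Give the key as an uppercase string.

  i= 0: S-F = 13 → N
  i= 1: Z-C = 23 → X
  i= 2: O-U = 20 → U
  i= 3: A-Z =  1 → B
  i= 4: Z-Z =  0 → A
  i= 5: B-O = 13 → N
  i= 6: B-E = 23 → X
  i= 7: F-L = 20 → U
  i= 8: P-O =  1 → B
  i= 9: M-M =  0 → A
  shifts repeat with period 5: NXUBA

NXUBA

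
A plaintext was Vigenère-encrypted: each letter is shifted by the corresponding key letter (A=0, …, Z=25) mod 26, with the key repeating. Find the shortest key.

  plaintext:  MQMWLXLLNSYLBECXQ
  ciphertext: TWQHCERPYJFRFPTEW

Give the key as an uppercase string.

HGELR

  i= 0: T-M =  7 → H
  i= 1: W-Q =  6 → G
  i= 2: Q-M =  4 → E
  i= 3: H-W = 11 → L
  i= 4: C-L = 17 → R
  i= 5: E-X =  7 → H
  i= 6: R-L =  6 → G
  i= 7: P-L =  4 → E
  i= 8: Y-N = 11 → L
  i= 9: J-S = 17 → R
  i=10: F-Y =  7 → H
  i=11: R-L =  6 → G
  i=12: F-B =  4 → E
  i=13: P-E = 11 → L
  i=14: T-C = 17 → R
  i=15: E-X =  7 → H
  i=16: W-Q =  6 → G
  shifts repeat with period 5: HGELR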